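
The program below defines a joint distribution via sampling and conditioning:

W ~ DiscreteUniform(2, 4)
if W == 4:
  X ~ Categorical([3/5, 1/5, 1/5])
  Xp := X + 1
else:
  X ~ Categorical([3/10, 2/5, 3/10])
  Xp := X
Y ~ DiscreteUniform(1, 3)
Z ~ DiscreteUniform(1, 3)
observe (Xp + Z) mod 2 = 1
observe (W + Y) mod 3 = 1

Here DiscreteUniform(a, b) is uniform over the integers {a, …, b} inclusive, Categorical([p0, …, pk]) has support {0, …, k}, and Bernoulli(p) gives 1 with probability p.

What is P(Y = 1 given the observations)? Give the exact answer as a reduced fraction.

Enumerate traces; 14 have nonzero weight after conditioning:
  (W=2, X=0, Y=2, Z=1) weight 1/90
  (W=2, X=0, Y=2, Z=3) weight 1/90
  (W=2, X=1, Y=2, Z=2) weight 2/135
  (W=2, X=2, Y=2, Z=1) weight 1/90
  (W=2, X=2, Y=2, Z=3) weight 1/90
  (W=3, X=0, Y=1, Z=1) weight 1/90
  (W=3, X=0, Y=1, Z=3) weight 1/90
  (W=3, X=1, Y=1, Z=2) weight 2/135
  (W=4, X=0, Y=3, Z=2) weight 1/45
  … 5 more
Group by Y:
  weight(Y=1) = 8/135
  weight(Y=2) = 8/135
  weight(Y=3) = 2/45
Total weight = 8/135 + 8/135 + 2/45 = 22/135
P(Y=1 | obs) = 8/135 / 22/135 = 4/11
P(Y=2 | obs) = 8/135 / 22/135 = 4/11
P(Y=3 | obs) = 2/45 / 22/135 = 3/11

P(Y = 1 | obs) = 4/11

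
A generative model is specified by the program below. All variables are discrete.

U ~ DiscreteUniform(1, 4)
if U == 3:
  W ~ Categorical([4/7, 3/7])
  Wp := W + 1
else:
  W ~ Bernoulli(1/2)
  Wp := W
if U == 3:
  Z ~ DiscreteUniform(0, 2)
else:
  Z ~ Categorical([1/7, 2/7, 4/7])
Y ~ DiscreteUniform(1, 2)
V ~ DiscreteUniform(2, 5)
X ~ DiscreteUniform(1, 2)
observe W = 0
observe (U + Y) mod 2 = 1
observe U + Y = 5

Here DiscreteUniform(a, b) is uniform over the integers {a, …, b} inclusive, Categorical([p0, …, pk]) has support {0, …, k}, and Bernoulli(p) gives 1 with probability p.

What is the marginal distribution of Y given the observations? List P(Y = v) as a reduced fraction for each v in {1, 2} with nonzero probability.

P(Y=1) = 7/15, P(Y=2) = 8/15

Enumerate traces; 48 have nonzero weight after conditioning:
  (U=3, W=0, Z=0, Y=2, V=2, X=1) weight 1/336
  (U=3, W=0, Z=0, Y=2, V=2, X=2) weight 1/336
  (U=3, W=0, Z=0, Y=2, V=3, X=1) weight 1/336
  (U=3, W=0, Z=0, Y=2, V=3, X=2) weight 1/336
  (U=3, W=0, Z=0, Y=2, V=4, X=1) weight 1/336
  (U=3, W=0, Z=0, Y=2, V=4, X=2) weight 1/336
  (U=3, W=0, Z=0, Y=2, V=5, X=1) weight 1/336
  (U=3, W=0, Z=0, Y=2, V=5, X=2) weight 1/336
  (U=4, W=0, Z=0, Y=1, V=2, X=1) weight 1/896
  … 39 more
Group by Y:
  weight(Y=1) = 1/16
  weight(Y=2) = 1/14
Total weight = 1/16 + 1/14 = 15/112
P(Y=1 | obs) = 1/16 / 15/112 = 7/15
P(Y=2 | obs) = 1/14 / 15/112 = 8/15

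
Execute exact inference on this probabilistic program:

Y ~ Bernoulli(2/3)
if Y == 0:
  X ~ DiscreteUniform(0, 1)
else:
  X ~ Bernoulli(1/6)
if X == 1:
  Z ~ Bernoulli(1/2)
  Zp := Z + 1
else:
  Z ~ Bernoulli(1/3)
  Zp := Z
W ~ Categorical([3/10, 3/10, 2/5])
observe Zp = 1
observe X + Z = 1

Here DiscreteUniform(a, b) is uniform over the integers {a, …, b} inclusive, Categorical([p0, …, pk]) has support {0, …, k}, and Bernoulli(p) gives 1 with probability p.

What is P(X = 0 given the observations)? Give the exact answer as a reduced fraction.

P(X = 0 | obs) = 26/41

Enumerate traces; 12 have nonzero weight after conditioning:
  (Y=0, X=0, Z=1, W=0) weight 1/60
  (Y=0, X=0, Z=1, W=1) weight 1/60
  (Y=0, X=0, Z=1, W=2) weight 1/45
  (Y=0, X=1, Z=0, W=0) weight 1/40
  (Y=0, X=1, Z=0, W=1) weight 1/40
  (Y=0, X=1, Z=0, W=2) weight 1/30
  (Y=1, X=0, Z=1, W=0) weight 1/18
  (Y=1, X=0, Z=1, W=1) weight 1/18
  … 4 more
Group by X:
  weight(X=0) = 13/54
  weight(X=1) = 5/36
Total weight = 13/54 + 5/36 = 41/108
P(X=0 | obs) = 13/54 / 41/108 = 26/41
P(X=1 | obs) = 5/36 / 41/108 = 15/41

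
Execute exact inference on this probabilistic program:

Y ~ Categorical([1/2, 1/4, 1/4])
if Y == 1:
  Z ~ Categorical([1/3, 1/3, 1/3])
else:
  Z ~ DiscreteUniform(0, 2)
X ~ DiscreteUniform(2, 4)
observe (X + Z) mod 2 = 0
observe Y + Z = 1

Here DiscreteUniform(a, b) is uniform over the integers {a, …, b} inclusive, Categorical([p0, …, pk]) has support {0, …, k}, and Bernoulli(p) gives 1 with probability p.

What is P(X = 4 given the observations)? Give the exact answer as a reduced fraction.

P(X = 4 | obs) = 1/4

Enumerate traces; 3 have nonzero weight after conditioning:
  (Y=0, Z=1, X=3) weight 1/18
  (Y=1, Z=0, X=2) weight 1/36
  (Y=1, Z=0, X=4) weight 1/36
Group by X:
  weight(X=2) = 1/36
  weight(X=3) = 1/18
  weight(X=4) = 1/36
Total weight = 1/36 + 1/18 + 1/36 = 1/9
P(X=2 | obs) = 1/36 / 1/9 = 1/4
P(X=3 | obs) = 1/18 / 1/9 = 1/2
P(X=4 | obs) = 1/36 / 1/9 = 1/4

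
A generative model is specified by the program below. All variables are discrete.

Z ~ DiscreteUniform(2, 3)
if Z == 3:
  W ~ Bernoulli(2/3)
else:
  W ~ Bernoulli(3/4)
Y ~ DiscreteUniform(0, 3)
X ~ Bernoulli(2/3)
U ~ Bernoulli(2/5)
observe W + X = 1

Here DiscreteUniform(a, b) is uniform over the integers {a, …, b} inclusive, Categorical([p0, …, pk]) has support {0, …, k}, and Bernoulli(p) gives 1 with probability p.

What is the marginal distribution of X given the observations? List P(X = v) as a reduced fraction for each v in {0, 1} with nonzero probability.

Enumerate traces; 32 have nonzero weight after conditioning:
  (Z=2, W=0, Y=0, X=1, U=0) weight 1/80
  (Z=2, W=0, Y=0, X=1, U=1) weight 1/120
  (Z=2, W=0, Y=1, X=1, U=0) weight 1/80
  (Z=2, W=0, Y=1, X=1, U=1) weight 1/120
  (Z=2, W=0, Y=2, X=1, U=0) weight 1/80
  (Z=2, W=0, Y=2, X=1, U=1) weight 1/120
  (Z=2, W=0, Y=3, X=1, U=0) weight 1/80
  (Z=2, W=0, Y=3, X=1, U=1) weight 1/120
  (Z=2, W=1, Y=0, X=0, U=0) weight 3/160
  … 23 more
Group by X:
  weight(X=0) = 17/72
  weight(X=1) = 7/36
Total weight = 17/72 + 7/36 = 31/72
P(X=0 | obs) = 17/72 / 31/72 = 17/31
P(X=1 | obs) = 7/36 / 31/72 = 14/31

P(X=0) = 17/31, P(X=1) = 14/31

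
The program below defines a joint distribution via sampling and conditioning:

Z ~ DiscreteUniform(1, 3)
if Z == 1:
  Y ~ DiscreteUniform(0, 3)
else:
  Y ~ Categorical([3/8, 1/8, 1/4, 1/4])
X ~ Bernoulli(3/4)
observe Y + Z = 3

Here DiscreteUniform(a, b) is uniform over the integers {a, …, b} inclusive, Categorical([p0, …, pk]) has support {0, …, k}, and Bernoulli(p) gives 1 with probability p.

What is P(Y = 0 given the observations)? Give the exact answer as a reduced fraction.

Enumerate traces; 6 have nonzero weight after conditioning:
  (Z=1, Y=2, X=0) weight 1/48
  (Z=1, Y=2, X=1) weight 1/16
  (Z=2, Y=1, X=0) weight 1/96
  (Z=2, Y=1, X=1) weight 1/32
  (Z=3, Y=0, X=0) weight 1/32
  (Z=3, Y=0, X=1) weight 3/32
Group by Y:
  weight(Y=0) = 1/8
  weight(Y=1) = 1/24
  weight(Y=2) = 1/12
Total weight = 1/8 + 1/24 + 1/12 = 1/4
P(Y=0 | obs) = 1/8 / 1/4 = 1/2
P(Y=1 | obs) = 1/24 / 1/4 = 1/6
P(Y=2 | obs) = 1/12 / 1/4 = 1/3

P(Y = 0 | obs) = 1/2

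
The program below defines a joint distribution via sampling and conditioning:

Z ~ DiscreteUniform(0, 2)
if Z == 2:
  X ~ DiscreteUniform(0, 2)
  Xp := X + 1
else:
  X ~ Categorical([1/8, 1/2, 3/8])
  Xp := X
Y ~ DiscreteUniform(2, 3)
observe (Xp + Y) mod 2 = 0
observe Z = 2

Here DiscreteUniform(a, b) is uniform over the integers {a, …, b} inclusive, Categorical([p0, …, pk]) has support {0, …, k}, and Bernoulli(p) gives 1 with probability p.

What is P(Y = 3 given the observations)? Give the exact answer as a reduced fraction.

Enumerate traces; 3 have nonzero weight after conditioning:
  (Z=2, X=0, Y=3) weight 1/18
  (Z=2, X=1, Y=2) weight 1/18
  (Z=2, X=2, Y=3) weight 1/18
Group by Y:
  weight(Y=2) = 1/18
  weight(Y=3) = 1/9
Total weight = 1/18 + 1/9 = 1/6
P(Y=2 | obs) = 1/18 / 1/6 = 1/3
P(Y=3 | obs) = 1/9 / 1/6 = 2/3

P(Y = 3 | obs) = 2/3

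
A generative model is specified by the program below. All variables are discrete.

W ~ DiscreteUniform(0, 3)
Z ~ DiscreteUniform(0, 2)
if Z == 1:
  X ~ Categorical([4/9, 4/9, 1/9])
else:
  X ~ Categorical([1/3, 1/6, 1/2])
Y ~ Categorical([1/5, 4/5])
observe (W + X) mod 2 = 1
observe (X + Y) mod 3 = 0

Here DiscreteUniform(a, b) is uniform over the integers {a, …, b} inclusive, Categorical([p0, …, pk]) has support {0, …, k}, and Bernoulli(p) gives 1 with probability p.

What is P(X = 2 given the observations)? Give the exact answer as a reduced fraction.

Enumerate traces; 12 have nonzero weight after conditioning:
  (W=1, Z=0, X=0, Y=0) weight 1/180
  (W=1, Z=0, X=2, Y=1) weight 1/30
  (W=1, Z=1, X=0, Y=0) weight 1/135
  (W=1, Z=1, X=2, Y=1) weight 1/135
  (W=1, Z=2, X=0, Y=0) weight 1/180
  (W=1, Z=2, X=2, Y=1) weight 1/30
  (W=3, Z=0, X=0, Y=0) weight 1/180
  (W=3, Z=0, X=2, Y=1) weight 1/30
  … 4 more
Group by X:
  weight(X=0) = 1/27
  weight(X=2) = 4/27
Total weight = 1/27 + 4/27 = 5/27
P(X=0 | obs) = 1/27 / 5/27 = 1/5
P(X=2 | obs) = 4/27 / 5/27 = 4/5

P(X = 2 | obs) = 4/5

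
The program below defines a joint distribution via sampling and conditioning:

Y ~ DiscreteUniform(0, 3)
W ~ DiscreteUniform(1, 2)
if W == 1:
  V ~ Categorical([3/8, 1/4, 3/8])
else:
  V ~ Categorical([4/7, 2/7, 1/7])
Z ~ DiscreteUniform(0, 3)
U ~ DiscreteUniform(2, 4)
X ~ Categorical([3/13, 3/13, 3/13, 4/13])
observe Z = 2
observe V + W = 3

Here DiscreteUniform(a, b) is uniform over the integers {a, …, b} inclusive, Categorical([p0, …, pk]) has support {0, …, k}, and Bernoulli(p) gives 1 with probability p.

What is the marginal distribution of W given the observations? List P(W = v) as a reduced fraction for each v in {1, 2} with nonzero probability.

Enumerate traces; 96 have nonzero weight after conditioning:
  (Y=0, W=1, V=2, Z=2, U=2, X=0) weight 3/3328
  (Y=0, W=1, V=2, Z=2, U=2, X=1) weight 3/3328
  (Y=0, W=1, V=2, Z=2, U=2, X=2) weight 3/3328
  (Y=0, W=1, V=2, Z=2, U=2, X=3) weight 1/832
  (Y=0, W=1, V=2, Z=2, U=3, X=0) weight 3/3328
  (Y=0, W=1, V=2, Z=2, U=3, X=1) weight 3/3328
  (Y=0, W=1, V=2, Z=2, U=3, X=2) weight 3/3328
  (Y=0, W=1, V=2, Z=2, U=3, X=3) weight 1/832
  (Y=0, W=2, V=1, Z=2, U=2, X=0) weight 1/1456
  … 87 more
Group by W:
  weight(W=1) = 3/64
  weight(W=2) = 1/28
Total weight = 3/64 + 1/28 = 37/448
P(W=1 | obs) = 3/64 / 37/448 = 21/37
P(W=2 | obs) = 1/28 / 37/448 = 16/37

P(W=1) = 21/37, P(W=2) = 16/37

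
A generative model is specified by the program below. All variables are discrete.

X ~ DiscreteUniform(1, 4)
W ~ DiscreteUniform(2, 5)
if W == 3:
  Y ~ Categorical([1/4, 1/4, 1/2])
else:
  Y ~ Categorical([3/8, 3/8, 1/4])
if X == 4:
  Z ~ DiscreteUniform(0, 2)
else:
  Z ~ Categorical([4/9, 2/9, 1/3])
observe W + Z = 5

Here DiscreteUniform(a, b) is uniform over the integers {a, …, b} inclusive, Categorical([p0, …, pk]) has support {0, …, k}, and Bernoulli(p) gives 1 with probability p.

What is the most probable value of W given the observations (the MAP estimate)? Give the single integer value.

Enumerate traces; 36 have nonzero weight after conditioning:
  (X=1, W=3, Y=0, Z=2) weight 1/192
  (X=1, W=3, Y=1, Z=2) weight 1/192
  (X=1, W=3, Y=2, Z=2) weight 1/96
  (X=1, W=4, Y=0, Z=1) weight 1/192
  (X=1, W=4, Y=1, Z=1) weight 1/192
  (X=1, W=4, Y=2, Z=1) weight 1/288
  (X=1, W=5, Y=0, Z=0) weight 1/96
  (X=1, W=5, Y=1, Z=0) weight 1/96
  … 28 more
Group by W:
  weight(W=3) = 1/12
  weight(W=4) = 1/16
  weight(W=5) = 5/48
Total weight = 1/12 + 1/16 + 5/48 = 1/4
P(W=3 | obs) = 1/12 / 1/4 = 1/3
P(W=4 | obs) = 1/16 / 1/4 = 1/4
P(W=5 | obs) = 5/48 / 1/4 = 5/12
argmax = 5

argmax_v P(W = v | obs) = 5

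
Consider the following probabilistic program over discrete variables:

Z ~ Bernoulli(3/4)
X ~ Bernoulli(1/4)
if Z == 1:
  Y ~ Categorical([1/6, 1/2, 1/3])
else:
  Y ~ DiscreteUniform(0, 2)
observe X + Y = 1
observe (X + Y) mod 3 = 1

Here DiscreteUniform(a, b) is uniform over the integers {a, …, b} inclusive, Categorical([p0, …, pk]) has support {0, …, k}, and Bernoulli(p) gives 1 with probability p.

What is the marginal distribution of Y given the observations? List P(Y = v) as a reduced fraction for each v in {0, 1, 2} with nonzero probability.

P(Y=0) = 5/38, P(Y=1) = 33/38

Enumerate traces; 4 have nonzero weight after conditioning:
  (Z=0, X=0, Y=1) weight 1/16
  (Z=0, X=1, Y=0) weight 1/48
  (Z=1, X=0, Y=1) weight 9/32
  (Z=1, X=1, Y=0) weight 1/32
Group by Y:
  weight(Y=0) = 5/96
  weight(Y=1) = 11/32
Total weight = 5/96 + 11/32 = 19/48
P(Y=0 | obs) = 5/96 / 19/48 = 5/38
P(Y=1 | obs) = 11/32 / 19/48 = 33/38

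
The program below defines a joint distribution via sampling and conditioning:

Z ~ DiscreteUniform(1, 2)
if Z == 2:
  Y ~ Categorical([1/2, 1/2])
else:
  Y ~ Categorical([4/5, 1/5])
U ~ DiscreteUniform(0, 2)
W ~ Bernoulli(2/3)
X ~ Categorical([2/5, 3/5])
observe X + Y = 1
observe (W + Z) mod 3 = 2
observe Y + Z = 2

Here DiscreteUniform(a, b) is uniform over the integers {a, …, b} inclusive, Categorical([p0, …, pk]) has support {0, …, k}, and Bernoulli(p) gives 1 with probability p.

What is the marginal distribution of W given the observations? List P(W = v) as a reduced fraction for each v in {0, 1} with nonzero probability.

P(W=0) = 15/23, P(W=1) = 8/23

Enumerate traces; 6 have nonzero weight after conditioning:
  (Z=1, Y=1, U=0, W=1, X=0) weight 2/225
  (Z=1, Y=1, U=1, W=1, X=0) weight 2/225
  (Z=1, Y=1, U=2, W=1, X=0) weight 2/225
  (Z=2, Y=0, U=0, W=0, X=1) weight 1/60
  (Z=2, Y=0, U=1, W=0, X=1) weight 1/60
  (Z=2, Y=0, U=2, W=0, X=1) weight 1/60
Group by W:
  weight(W=0) = 1/20
  weight(W=1) = 2/75
Total weight = 1/20 + 2/75 = 23/300
P(W=0 | obs) = 1/20 / 23/300 = 15/23
P(W=1 | obs) = 2/75 / 23/300 = 8/23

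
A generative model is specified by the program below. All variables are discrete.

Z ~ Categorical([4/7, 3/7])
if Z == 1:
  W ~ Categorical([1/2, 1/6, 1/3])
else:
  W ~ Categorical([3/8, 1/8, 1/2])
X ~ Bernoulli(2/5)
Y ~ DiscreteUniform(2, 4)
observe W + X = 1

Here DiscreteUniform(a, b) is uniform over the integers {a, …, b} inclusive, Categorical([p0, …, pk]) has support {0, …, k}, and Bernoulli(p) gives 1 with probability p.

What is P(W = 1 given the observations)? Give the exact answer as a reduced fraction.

P(W = 1 | obs) = 1/3

Enumerate traces; 12 have nonzero weight after conditioning:
  (Z=0, W=0, X=1, Y=2) weight 1/35
  (Z=0, W=0, X=1, Y=3) weight 1/35
  (Z=0, W=0, X=1, Y=4) weight 1/35
  (Z=0, W=1, X=0, Y=2) weight 1/70
  (Z=0, W=1, X=0, Y=3) weight 1/70
  (Z=0, W=1, X=0, Y=4) weight 1/70
  (Z=1, W=0, X=1, Y=2) weight 1/35
  (Z=1, W=0, X=1, Y=3) weight 1/35
  … 4 more
Group by W:
  weight(W=0) = 6/35
  weight(W=1) = 3/35
Total weight = 6/35 + 3/35 = 9/35
P(W=0 | obs) = 6/35 / 9/35 = 2/3
P(W=1 | obs) = 3/35 / 9/35 = 1/3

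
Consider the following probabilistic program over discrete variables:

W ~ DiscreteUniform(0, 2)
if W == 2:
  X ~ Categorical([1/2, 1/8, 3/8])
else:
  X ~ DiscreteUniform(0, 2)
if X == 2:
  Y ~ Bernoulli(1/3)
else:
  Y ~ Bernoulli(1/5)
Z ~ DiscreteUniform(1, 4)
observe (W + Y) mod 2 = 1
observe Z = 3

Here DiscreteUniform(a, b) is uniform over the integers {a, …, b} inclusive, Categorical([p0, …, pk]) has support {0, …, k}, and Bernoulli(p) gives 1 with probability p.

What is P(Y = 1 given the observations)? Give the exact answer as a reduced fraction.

Enumerate traces; 9 have nonzero weight after conditioning:
  (W=0, X=0, Y=1, Z=3) weight 1/180
  (W=0, X=1, Y=1, Z=3) weight 1/180
  (W=0, X=2, Y=1, Z=3) weight 1/108
  (W=1, X=0, Y=0, Z=3) weight 1/45
  (W=1, X=1, Y=0, Z=3) weight 1/45
  (W=1, X=2, Y=0, Z=3) weight 1/54
  (W=2, X=0, Y=1, Z=3) weight 1/120
  (W=2, X=1, Y=1, Z=3) weight 1/480
  … 1 more
Group by Y:
  weight(Y=0) = 17/270
  weight(Y=1) = 89/2160
Total weight = 17/270 + 89/2160 = 5/48
P(Y=0 | obs) = 17/270 / 5/48 = 136/225
P(Y=1 | obs) = 89/2160 / 5/48 = 89/225

P(Y = 1 | obs) = 89/225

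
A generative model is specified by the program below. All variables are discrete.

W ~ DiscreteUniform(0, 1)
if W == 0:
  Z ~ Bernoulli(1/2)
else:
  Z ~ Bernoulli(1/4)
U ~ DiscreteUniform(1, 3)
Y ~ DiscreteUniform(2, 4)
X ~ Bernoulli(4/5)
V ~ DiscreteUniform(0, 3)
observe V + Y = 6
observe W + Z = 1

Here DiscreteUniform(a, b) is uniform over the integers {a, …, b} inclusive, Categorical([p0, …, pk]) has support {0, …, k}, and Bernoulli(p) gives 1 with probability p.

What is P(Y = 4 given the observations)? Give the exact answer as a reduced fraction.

Enumerate traces; 24 have nonzero weight after conditioning:
  (W=0, Z=1, U=1, Y=3, X=0, V=3) weight 1/720
  (W=0, Z=1, U=1, Y=3, X=1, V=3) weight 1/180
  (W=0, Z=1, U=1, Y=4, X=0, V=2) weight 1/720
  (W=0, Z=1, U=1, Y=4, X=1, V=2) weight 1/180
  (W=0, Z=1, U=2, Y=3, X=0, V=3) weight 1/720
  (W=0, Z=1, U=2, Y=3, X=1, V=3) weight 1/180
  (W=0, Z=1, U=2, Y=4, X=0, V=2) weight 1/720
  (W=0, Z=1, U=2, Y=4, X=1, V=2) weight 1/180
  … 16 more
Group by Y:
  weight(Y=3) = 5/96
  weight(Y=4) = 5/96
Total weight = 5/96 + 5/96 = 5/48
P(Y=3 | obs) = 5/96 / 5/48 = 1/2
P(Y=4 | obs) = 5/96 / 5/48 = 1/2

P(Y = 4 | obs) = 1/2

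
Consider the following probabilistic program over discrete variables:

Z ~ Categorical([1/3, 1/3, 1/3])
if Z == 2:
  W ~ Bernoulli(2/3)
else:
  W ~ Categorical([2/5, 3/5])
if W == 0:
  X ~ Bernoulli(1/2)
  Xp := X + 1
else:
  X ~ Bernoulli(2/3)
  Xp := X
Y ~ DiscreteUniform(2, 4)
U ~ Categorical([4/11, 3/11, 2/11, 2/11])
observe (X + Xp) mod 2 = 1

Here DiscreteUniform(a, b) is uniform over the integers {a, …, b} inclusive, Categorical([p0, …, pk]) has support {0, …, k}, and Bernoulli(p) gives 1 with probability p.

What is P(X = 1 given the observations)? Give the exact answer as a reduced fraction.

P(X = 1 | obs) = 1/2

Enumerate traces; 72 have nonzero weight after conditioning:
  (Z=0, W=0, X=0, Y=2, U=0) weight 4/495
  (Z=0, W=0, X=0, Y=2, U=1) weight 1/165
  (Z=0, W=0, X=0, Y=2, U=2) weight 2/495
  (Z=0, W=0, X=0, Y=2, U=3) weight 2/495
  (Z=0, W=0, X=0, Y=3, U=0) weight 4/495
  (Z=0, W=0, X=0, Y=3, U=1) weight 1/165
  (Z=0, W=0, X=0, Y=3, U=2) weight 2/495
  (Z=0, W=0, X=0, Y=3, U=3) weight 2/495
  (Z=0, W=0, X=1, Y=2, U=0) weight 4/495
  … 63 more
Group by X:
  weight(X=0) = 17/90
  weight(X=1) = 17/90
Total weight = 17/90 + 17/90 = 17/45
P(X=0 | obs) = 17/90 / 17/45 = 1/2
P(X=1 | obs) = 17/90 / 17/45 = 1/2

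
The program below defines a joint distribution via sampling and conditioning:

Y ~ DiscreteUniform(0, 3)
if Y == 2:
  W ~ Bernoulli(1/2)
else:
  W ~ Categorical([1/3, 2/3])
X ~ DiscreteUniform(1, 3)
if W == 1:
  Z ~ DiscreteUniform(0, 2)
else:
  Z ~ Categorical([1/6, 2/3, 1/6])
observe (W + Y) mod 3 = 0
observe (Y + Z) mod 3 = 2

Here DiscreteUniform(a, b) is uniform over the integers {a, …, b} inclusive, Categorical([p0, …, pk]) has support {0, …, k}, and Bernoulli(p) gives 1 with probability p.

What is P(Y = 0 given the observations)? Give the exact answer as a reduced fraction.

P(Y = 0 | obs) = 1/5

Enumerate traces; 9 have nonzero weight after conditioning:
  (Y=0, W=0, X=1, Z=2) weight 1/216
  (Y=0, W=0, X=2, Z=2) weight 1/216
  (Y=0, W=0, X=3, Z=2) weight 1/216
  (Y=2, W=1, X=1, Z=0) weight 1/72
  (Y=2, W=1, X=2, Z=0) weight 1/72
  (Y=2, W=1, X=3, Z=0) weight 1/72
  (Y=3, W=0, X=1, Z=2) weight 1/216
  (Y=3, W=0, X=2, Z=2) weight 1/216
  … 1 more
Group by Y:
  weight(Y=0) = 1/72
  weight(Y=2) = 1/24
  weight(Y=3) = 1/72
Total weight = 1/72 + 1/24 + 1/72 = 5/72
P(Y=0 | obs) = 1/72 / 5/72 = 1/5
P(Y=2 | obs) = 1/24 / 5/72 = 3/5
P(Y=3 | obs) = 1/72 / 5/72 = 1/5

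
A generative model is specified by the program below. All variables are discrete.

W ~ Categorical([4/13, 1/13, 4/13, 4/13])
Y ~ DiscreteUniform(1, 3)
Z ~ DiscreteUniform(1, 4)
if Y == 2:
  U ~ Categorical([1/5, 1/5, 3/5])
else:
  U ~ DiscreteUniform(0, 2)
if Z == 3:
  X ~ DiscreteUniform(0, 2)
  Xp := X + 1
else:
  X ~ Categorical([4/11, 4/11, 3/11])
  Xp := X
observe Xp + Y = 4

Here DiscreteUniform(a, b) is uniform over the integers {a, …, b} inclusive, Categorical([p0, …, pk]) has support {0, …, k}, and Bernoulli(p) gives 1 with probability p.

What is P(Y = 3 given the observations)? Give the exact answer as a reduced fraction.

Enumerate traces; 108 have nonzero weight after conditioning:
  (W=0, Y=1, Z=3, U=0, X=2) weight 1/351
  (W=0, Y=1, Z=3, U=1, X=2) weight 1/351
  (W=0, Y=1, Z=3, U=2, X=2) weight 1/351
  (W=0, Y=2, Z=1, U=0, X=2) weight 1/715
  (W=0, Y=2, Z=1, U=1, X=2) weight 1/715
  (W=0, Y=2, Z=1, U=2, X=2) weight 3/715
  (W=0, Y=2, Z=2, U=0, X=2) weight 1/715
  (W=0, Y=2, Z=2, U=1, X=2) weight 1/715
  (W=0, Y=3, Z=1, U=0, X=1) weight 4/1287
  … 99 more
Group by Y:
  weight(Y=1) = 1/36
  weight(Y=2) = 19/198
  weight(Y=3) = 47/396
Total weight = 1/36 + 19/198 + 47/396 = 8/33
P(Y=1 | obs) = 1/36 / 8/33 = 11/96
P(Y=2 | obs) = 19/198 / 8/33 = 19/48
P(Y=3 | obs) = 47/396 / 8/33 = 47/96

P(Y = 3 | obs) = 47/96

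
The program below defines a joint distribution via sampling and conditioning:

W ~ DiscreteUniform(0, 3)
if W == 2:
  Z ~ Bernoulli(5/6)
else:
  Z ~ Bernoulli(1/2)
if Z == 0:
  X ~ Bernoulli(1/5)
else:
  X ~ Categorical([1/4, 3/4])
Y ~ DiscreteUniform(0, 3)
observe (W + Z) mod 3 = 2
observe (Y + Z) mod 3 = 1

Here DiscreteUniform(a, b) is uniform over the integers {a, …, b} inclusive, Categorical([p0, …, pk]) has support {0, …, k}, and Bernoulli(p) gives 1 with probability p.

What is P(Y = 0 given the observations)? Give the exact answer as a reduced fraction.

Enumerate traces; 6 have nonzero weight after conditioning:
  (W=1, Z=1, X=0, Y=0) weight 1/128
  (W=1, Z=1, X=0, Y=3) weight 1/128
  (W=1, Z=1, X=1, Y=0) weight 3/128
  (W=1, Z=1, X=1, Y=3) weight 3/128
  (W=2, Z=0, X=0, Y=1) weight 1/120
  (W=2, Z=0, X=1, Y=1) weight 1/480
Group by Y:
  weight(Y=0) = 1/32
  weight(Y=1) = 1/96
  weight(Y=3) = 1/32
Total weight = 1/32 + 1/96 + 1/32 = 7/96
P(Y=0 | obs) = 1/32 / 7/96 = 3/7
P(Y=1 | obs) = 1/96 / 7/96 = 1/7
P(Y=3 | obs) = 1/32 / 7/96 = 3/7

P(Y = 0 | obs) = 3/7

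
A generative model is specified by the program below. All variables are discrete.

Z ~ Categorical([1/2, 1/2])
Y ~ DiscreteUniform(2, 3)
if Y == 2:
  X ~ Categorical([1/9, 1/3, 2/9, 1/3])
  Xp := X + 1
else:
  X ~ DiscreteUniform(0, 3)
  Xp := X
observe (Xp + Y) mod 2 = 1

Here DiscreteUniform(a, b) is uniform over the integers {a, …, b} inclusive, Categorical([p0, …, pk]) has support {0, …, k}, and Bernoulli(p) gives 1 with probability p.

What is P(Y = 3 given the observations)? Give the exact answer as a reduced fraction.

Enumerate traces; 8 have nonzero weight after conditioning:
  (Z=0, Y=2, X=0) weight 1/36
  (Z=0, Y=2, X=2) weight 1/18
  (Z=0, Y=3, X=0) weight 1/16
  (Z=0, Y=3, X=2) weight 1/16
  (Z=1, Y=2, X=0) weight 1/36
  (Z=1, Y=2, X=2) weight 1/18
  (Z=1, Y=3, X=0) weight 1/16
  (Z=1, Y=3, X=2) weight 1/16
Group by Y:
  weight(Y=2) = 1/6
  weight(Y=3) = 1/4
Total weight = 1/6 + 1/4 = 5/12
P(Y=2 | obs) = 1/6 / 5/12 = 2/5
P(Y=3 | obs) = 1/4 / 5/12 = 3/5

P(Y = 3 | obs) = 3/5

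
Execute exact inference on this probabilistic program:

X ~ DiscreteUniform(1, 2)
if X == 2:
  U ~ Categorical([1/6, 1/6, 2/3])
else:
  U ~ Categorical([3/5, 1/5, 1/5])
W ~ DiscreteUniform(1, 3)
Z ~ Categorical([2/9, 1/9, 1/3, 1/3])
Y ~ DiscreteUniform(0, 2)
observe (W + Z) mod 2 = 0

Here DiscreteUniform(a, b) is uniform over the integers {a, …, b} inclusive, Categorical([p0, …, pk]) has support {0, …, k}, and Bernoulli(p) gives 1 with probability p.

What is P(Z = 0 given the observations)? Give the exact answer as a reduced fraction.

P(Z = 0 | obs) = 2/13

Enumerate traces; 108 have nonzero weight after conditioning:
  (X=1, U=0, W=1, Z=1, Y=0) weight 1/270
  (X=1, U=0, W=1, Z=1, Y=1) weight 1/270
  (X=1, U=0, W=1, Z=1, Y=2) weight 1/270
  (X=1, U=0, W=1, Z=3, Y=0) weight 1/90
  (X=1, U=0, W=1, Z=3, Y=1) weight 1/90
  (X=1, U=0, W=1, Z=3, Y=2) weight 1/90
  (X=1, U=0, W=2, Z=0, Y=0) weight 1/135
  (X=1, U=0, W=2, Z=0, Y=1) weight 1/135
  (X=1, U=0, W=2, Z=2, Y=0) weight 1/90
  … 99 more
Group by Z:
  weight(Z=0) = 2/27
  weight(Z=1) = 2/27
  weight(Z=2) = 1/9
  weight(Z=3) = 2/9
Total weight = 2/27 + 2/27 + 1/9 + 2/9 = 13/27
P(Z=0 | obs) = 2/27 / 13/27 = 2/13
P(Z=1 | obs) = 2/27 / 13/27 = 2/13
P(Z=2 | obs) = 1/9 / 13/27 = 3/13
P(Z=3 | obs) = 2/9 / 13/27 = 6/13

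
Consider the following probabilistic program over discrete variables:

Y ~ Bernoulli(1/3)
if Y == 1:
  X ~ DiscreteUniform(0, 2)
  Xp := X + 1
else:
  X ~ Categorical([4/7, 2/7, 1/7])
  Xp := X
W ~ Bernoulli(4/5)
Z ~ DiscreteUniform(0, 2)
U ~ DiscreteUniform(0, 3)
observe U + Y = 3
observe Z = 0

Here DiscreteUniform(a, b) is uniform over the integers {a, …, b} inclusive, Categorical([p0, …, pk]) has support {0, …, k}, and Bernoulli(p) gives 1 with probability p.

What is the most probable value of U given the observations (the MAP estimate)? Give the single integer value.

argmax_v P(U = v | obs) = 3

Enumerate traces; 12 have nonzero weight after conditioning:
  (Y=0, X=0, W=0, Z=0, U=3) weight 2/315
  (Y=0, X=0, W=1, Z=0, U=3) weight 8/315
  (Y=0, X=1, W=0, Z=0, U=3) weight 1/315
  (Y=0, X=1, W=1, Z=0, U=3) weight 4/315
  (Y=0, X=2, W=0, Z=0, U=3) weight 1/630
  (Y=0, X=2, W=1, Z=0, U=3) weight 2/315
  (Y=1, X=0, W=0, Z=0, U=2) weight 1/540
  (Y=1, X=0, W=1, Z=0, U=2) weight 1/135
  … 4 more
Group by U:
  weight(U=2) = 1/36
  weight(U=3) = 1/18
Total weight = 1/36 + 1/18 = 1/12
P(U=2 | obs) = 1/36 / 1/12 = 1/3
P(U=3 | obs) = 1/18 / 1/12 = 2/3
argmax = 3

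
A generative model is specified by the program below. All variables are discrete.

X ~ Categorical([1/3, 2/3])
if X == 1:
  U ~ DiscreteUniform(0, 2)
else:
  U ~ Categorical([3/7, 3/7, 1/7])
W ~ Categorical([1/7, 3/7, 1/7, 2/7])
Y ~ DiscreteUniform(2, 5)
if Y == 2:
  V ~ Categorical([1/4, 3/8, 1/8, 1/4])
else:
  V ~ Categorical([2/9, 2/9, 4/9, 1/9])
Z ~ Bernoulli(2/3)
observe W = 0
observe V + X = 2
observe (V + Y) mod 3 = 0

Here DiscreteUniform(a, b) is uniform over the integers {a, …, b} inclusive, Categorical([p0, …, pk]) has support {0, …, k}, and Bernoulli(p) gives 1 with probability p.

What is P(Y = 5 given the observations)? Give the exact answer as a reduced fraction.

P(Y = 5 | obs) = 16/59

Enumerate traces; 18 have nonzero weight after conditioning:
  (X=0, U=0, W=0, Y=4, V=2, Z=0) weight 1/1323
  (X=0, U=0, W=0, Y=4, V=2, Z=1) weight 2/1323
  (X=0, U=1, W=0, Y=4, V=2, Z=0) weight 1/1323
  (X=0, U=1, W=0, Y=4, V=2, Z=1) weight 2/1323
  (X=0, U=2, W=0, Y=4, V=2, Z=0) weight 1/3969
  (X=0, U=2, W=0, Y=4, V=2, Z=1) weight 2/3969
  (X=1, U=0, W=0, Y=2, V=1, Z=0) weight 1/1008
  (X=1, U=0, W=0, Y=2, V=1, Z=1) weight 1/504
  (X=1, U=0, W=0, Y=5, V=1, Z=0) weight 1/1701
  … 9 more
Group by Y:
  weight(Y=2) = 1/112
  weight(Y=4) = 1/189
  weight(Y=5) = 1/189
Total weight = 1/112 + 1/189 + 1/189 = 59/3024
P(Y=2 | obs) = 1/112 / 59/3024 = 27/59
P(Y=4 | obs) = 1/189 / 59/3024 = 16/59
P(Y=5 | obs) = 1/189 / 59/3024 = 16/59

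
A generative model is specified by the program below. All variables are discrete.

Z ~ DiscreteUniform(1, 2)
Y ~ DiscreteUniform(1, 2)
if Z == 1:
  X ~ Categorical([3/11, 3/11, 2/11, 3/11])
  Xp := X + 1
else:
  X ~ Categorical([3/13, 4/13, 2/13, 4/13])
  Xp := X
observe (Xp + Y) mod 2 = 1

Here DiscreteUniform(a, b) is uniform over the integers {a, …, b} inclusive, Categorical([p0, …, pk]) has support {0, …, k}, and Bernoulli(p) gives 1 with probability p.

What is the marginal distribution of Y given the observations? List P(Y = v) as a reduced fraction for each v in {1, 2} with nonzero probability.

Enumerate traces; 8 have nonzero weight after conditioning:
  (Z=1, Y=1, X=1) weight 3/44
  (Z=1, Y=1, X=3) weight 3/44
  (Z=1, Y=2, X=0) weight 3/44
  (Z=1, Y=2, X=2) weight 1/22
  (Z=2, Y=1, X=0) weight 3/52
  (Z=2, Y=1, X=2) weight 1/26
  (Z=2, Y=2, X=1) weight 1/13
  (Z=2, Y=2, X=3) weight 1/13
Group by Y:
  weight(Y=1) = 133/572
  weight(Y=2) = 153/572
Total weight = 133/572 + 153/572 = 1/2
P(Y=1 | obs) = 133/572 / 1/2 = 133/286
P(Y=2 | obs) = 153/572 / 1/2 = 153/286

P(Y=1) = 133/286, P(Y=2) = 153/286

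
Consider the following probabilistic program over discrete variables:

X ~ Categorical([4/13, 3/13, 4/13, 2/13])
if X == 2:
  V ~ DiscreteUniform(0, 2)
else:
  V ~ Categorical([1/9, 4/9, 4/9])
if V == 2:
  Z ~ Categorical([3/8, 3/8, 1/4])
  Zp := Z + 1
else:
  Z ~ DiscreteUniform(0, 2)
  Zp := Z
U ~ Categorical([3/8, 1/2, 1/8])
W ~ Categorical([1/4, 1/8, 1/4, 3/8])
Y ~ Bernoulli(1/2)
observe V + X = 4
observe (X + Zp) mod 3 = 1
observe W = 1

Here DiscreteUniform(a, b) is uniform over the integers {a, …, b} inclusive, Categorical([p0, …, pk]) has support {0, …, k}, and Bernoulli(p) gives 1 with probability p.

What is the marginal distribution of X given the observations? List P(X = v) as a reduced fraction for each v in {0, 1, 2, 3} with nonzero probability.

P(X=2) = 27/43, P(X=3) = 16/43

Enumerate traces; 12 have nonzero weight after conditioning:
  (X=2, V=2, Z=1, U=0, W=1, Y=0) weight 3/3328
  (X=2, V=2, Z=1, U=0, W=1, Y=1) weight 3/3328
  (X=2, V=2, Z=1, U=1, W=1, Y=0) weight 1/832
  (X=2, V=2, Z=1, U=1, W=1, Y=1) weight 1/832
  (X=2, V=2, Z=1, U=2, W=1, Y=0) weight 1/3328
  (X=2, V=2, Z=1, U=2, W=1, Y=1) weight 1/3328
  (X=3, V=1, Z=1, U=0, W=1, Y=0) weight 1/1872
  (X=3, V=1, Z=1, U=0, W=1, Y=1) weight 1/1872
  … 4 more
Group by X:
  weight(X=2) = 1/208
  weight(X=3) = 1/351
Total weight = 1/208 + 1/351 = 43/5616
P(X=2 | obs) = 1/208 / 43/5616 = 27/43
P(X=3 | obs) = 1/351 / 43/5616 = 16/43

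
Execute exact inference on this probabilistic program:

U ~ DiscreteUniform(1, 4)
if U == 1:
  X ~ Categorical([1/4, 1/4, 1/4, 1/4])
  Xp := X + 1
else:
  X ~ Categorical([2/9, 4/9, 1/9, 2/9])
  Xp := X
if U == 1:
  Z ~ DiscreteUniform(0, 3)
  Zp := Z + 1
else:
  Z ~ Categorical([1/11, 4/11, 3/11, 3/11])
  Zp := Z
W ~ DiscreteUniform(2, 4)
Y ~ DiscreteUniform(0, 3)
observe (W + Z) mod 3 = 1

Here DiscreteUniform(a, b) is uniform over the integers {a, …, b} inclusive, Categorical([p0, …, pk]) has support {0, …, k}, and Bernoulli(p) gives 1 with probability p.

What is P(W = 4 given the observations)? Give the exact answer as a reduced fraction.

Enumerate traces; 256 have nonzero weight after conditioning:
  (U=1, X=0, Z=0, W=4, Y=0) weight 1/768
  (U=1, X=0, Z=0, W=4, Y=1) weight 1/768
  (U=1, X=0, Z=0, W=4, Y=2) weight 1/768
  (U=1, X=0, Z=0, W=4, Y=3) weight 1/768
  (U=1, X=0, Z=1, W=3, Y=0) weight 1/768
  (U=1, X=0, Z=1, W=3, Y=1) weight 1/768
  (U=1, X=0, Z=1, W=3, Y=2) weight 1/768
  (U=1, X=0, Z=1, W=3, Y=3) weight 1/768
  (U=1, X=0, Z=2, W=2, Y=0) weight 1/768
  … 247 more
Group by W:
  weight(W=2) = 47/528
  weight(W=3) = 59/528
  weight(W=4) = 35/264
Total weight = 47/528 + 59/528 + 35/264 = 1/3
P(W=2 | obs) = 47/528 / 1/3 = 47/176
P(W=3 | obs) = 59/528 / 1/3 = 59/176
P(W=4 | obs) = 35/264 / 1/3 = 35/88

P(W = 4 | obs) = 35/88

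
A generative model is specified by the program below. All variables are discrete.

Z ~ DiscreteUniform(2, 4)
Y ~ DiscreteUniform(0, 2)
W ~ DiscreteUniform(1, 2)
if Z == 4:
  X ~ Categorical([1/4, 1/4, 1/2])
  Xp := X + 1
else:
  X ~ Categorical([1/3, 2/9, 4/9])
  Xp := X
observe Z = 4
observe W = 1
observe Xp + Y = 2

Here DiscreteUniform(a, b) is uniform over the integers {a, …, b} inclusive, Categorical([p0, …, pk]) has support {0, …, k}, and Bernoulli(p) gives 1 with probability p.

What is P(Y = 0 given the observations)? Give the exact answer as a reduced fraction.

P(Y = 0 | obs) = 1/2

Enumerate traces; 2 have nonzero weight after conditioning:
  (Z=4, Y=0, W=1, X=1) weight 1/72
  (Z=4, Y=1, W=1, X=0) weight 1/72
Group by Y:
  weight(Y=0) = 1/72
  weight(Y=1) = 1/72
Total weight = 1/72 + 1/72 = 1/36
P(Y=0 | obs) = 1/72 / 1/36 = 1/2
P(Y=1 | obs) = 1/72 / 1/36 = 1/2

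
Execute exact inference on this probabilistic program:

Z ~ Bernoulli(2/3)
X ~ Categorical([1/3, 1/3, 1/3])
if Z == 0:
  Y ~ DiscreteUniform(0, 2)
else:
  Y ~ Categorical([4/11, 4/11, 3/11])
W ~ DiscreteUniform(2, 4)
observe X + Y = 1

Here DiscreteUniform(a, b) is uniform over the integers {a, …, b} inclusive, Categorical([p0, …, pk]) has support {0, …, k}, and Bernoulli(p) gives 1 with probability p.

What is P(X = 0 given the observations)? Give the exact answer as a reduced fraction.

P(X = 0 | obs) = 1/2

Enumerate traces; 12 have nonzero weight after conditioning:
  (Z=0, X=0, Y=1, W=2) weight 1/81
  (Z=0, X=0, Y=1, W=3) weight 1/81
  (Z=0, X=0, Y=1, W=4) weight 1/81
  (Z=0, X=1, Y=0, W=2) weight 1/81
  (Z=0, X=1, Y=0, W=3) weight 1/81
  (Z=0, X=1, Y=0, W=4) weight 1/81
  (Z=1, X=0, Y=1, W=2) weight 8/297
  (Z=1, X=0, Y=1, W=3) weight 8/297
  … 4 more
Group by X:
  weight(X=0) = 35/297
  weight(X=1) = 35/297
Total weight = 35/297 + 35/297 = 70/297
P(X=0 | obs) = 35/297 / 70/297 = 1/2
P(X=1 | obs) = 35/297 / 70/297 = 1/2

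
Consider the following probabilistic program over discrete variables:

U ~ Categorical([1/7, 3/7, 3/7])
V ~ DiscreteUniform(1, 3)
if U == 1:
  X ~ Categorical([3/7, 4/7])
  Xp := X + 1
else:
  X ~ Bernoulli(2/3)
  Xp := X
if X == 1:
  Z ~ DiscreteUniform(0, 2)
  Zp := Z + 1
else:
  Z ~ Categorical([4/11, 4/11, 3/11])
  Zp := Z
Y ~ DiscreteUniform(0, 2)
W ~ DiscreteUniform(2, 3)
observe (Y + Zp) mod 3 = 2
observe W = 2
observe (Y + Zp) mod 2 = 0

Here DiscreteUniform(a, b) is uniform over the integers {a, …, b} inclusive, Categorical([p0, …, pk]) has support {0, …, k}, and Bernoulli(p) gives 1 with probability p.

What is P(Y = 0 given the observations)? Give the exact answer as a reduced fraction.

P(Y = 0 | obs) = 137/349

Enumerate traces; 45 have nonzero weight after conditioning:
  (U=0, V=1, X=0, Z=0, Y=2, W=2) weight 2/2079
  (U=0, V=1, X=0, Z=1, Y=1, W=2) weight 2/2079
  (U=0, V=1, X=0, Z=2, Y=0, W=2) weight 1/1386
  (U=0, V=1, X=1, Z=0, Y=1, W=2) weight 1/567
  (U=0, V=1, X=1, Z=1, Y=0, W=2) weight 1/567
  (U=0, V=2, X=0, Z=0, Y=2, W=2) weight 2/2079
  (U=0, V=2, X=0, Z=1, Y=1, W=2) weight 2/2079
  (U=0, V=2, X=0, Z=2, Y=0, W=2) weight 1/1386
  … 37 more
Group by Y:
  weight(Y=0) = 137/2646
  weight(Y=1) = 76/1323
  weight(Y=2) = 10/441
Total weight = 137/2646 + 76/1323 + 10/441 = 349/2646
P(Y=0 | obs) = 137/2646 / 349/2646 = 137/349
P(Y=1 | obs) = 76/1323 / 349/2646 = 152/349
P(Y=2 | obs) = 10/441 / 349/2646 = 60/349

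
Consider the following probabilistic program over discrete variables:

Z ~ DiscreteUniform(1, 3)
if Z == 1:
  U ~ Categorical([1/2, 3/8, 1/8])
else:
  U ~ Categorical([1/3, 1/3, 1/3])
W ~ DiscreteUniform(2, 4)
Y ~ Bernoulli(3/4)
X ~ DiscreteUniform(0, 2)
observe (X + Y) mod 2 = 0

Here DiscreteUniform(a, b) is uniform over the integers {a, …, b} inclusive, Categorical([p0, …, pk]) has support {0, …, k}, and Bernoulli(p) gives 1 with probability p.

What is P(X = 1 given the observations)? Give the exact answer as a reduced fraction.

P(X = 1 | obs) = 3/5

Enumerate traces; 81 have nonzero weight after conditioning:
  (Z=1, U=0, W=2, Y=0, X=0) weight 1/216
  (Z=1, U=0, W=2, Y=0, X=2) weight 1/216
  (Z=1, U=0, W=2, Y=1, X=1) weight 1/72
  (Z=1, U=0, W=3, Y=0, X=0) weight 1/216
  (Z=1, U=0, W=3, Y=0, X=2) weight 1/216
  (Z=1, U=0, W=3, Y=1, X=1) weight 1/72
  (Z=1, U=0, W=4, Y=0, X=0) weight 1/216
  (Z=1, U=0, W=4, Y=0, X=2) weight 1/216
  … 73 more
Group by X:
  weight(X=0) = 1/12
  weight(X=1) = 1/4
  weight(X=2) = 1/12
Total weight = 1/12 + 1/4 + 1/12 = 5/12
P(X=0 | obs) = 1/12 / 5/12 = 1/5
P(X=1 | obs) = 1/4 / 5/12 = 3/5
P(X=2 | obs) = 1/12 / 5/12 = 1/5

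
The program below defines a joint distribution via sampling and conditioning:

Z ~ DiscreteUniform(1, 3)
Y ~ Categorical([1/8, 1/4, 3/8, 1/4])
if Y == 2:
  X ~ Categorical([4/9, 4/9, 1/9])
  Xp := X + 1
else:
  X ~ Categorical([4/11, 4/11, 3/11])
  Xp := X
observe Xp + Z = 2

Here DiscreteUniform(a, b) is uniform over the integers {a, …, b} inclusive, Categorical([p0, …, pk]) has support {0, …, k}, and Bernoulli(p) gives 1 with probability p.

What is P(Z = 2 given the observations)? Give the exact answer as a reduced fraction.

Enumerate traces; 7 have nonzero weight after conditioning:
  (Z=1, Y=0, X=1) weight 1/66
  (Z=1, Y=1, X=1) weight 1/33
  (Z=1, Y=2, X=0) weight 1/18
  (Z=1, Y=3, X=1) weight 1/33
  (Z=2, Y=0, X=0) weight 1/66
  (Z=2, Y=1, X=0) weight 1/33
  (Z=2, Y=3, X=0) weight 1/33
Group by Z:
  weight(Z=1) = 13/99
  weight(Z=2) = 5/66
Total weight = 13/99 + 5/66 = 41/198
P(Z=1 | obs) = 13/99 / 41/198 = 26/41
P(Z=2 | obs) = 5/66 / 41/198 = 15/41

P(Z = 2 | obs) = 15/41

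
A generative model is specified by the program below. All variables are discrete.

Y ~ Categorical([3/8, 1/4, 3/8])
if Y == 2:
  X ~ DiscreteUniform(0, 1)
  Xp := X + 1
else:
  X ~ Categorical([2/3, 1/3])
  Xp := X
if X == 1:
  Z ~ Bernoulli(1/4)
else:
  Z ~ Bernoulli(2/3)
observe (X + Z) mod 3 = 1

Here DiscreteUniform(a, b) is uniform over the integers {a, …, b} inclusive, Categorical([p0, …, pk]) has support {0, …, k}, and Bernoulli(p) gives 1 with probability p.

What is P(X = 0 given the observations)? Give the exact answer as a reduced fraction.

P(X = 0 | obs) = 232/403

Enumerate traces; 6 have nonzero weight after conditioning:
  (Y=0, X=0, Z=1) weight 1/6
  (Y=0, X=1, Z=0) weight 3/32
  (Y=1, X=0, Z=1) weight 1/9
  (Y=1, X=1, Z=0) weight 1/16
  (Y=2, X=0, Z=1) weight 1/8
  (Y=2, X=1, Z=0) weight 9/64
Group by X:
  weight(X=0) = 29/72
  weight(X=1) = 19/64
Total weight = 29/72 + 19/64 = 403/576
P(X=0 | obs) = 29/72 / 403/576 = 232/403
P(X=1 | obs) = 19/64 / 403/576 = 171/403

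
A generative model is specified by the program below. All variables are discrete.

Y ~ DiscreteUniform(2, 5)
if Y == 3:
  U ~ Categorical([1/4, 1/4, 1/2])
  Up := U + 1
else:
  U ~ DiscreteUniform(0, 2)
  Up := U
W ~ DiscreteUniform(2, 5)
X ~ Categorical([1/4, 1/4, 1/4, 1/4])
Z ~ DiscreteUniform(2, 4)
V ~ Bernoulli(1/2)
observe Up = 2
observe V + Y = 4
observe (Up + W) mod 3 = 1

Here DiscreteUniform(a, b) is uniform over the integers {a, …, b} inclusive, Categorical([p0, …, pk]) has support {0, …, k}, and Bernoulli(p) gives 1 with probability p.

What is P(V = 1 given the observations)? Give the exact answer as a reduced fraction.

Enumerate traces; 48 have nonzero weight after conditioning:
  (Y=3, U=1, W=2, X=0, Z=2, V=1) weight 1/1536
  (Y=3, U=1, W=2, X=0, Z=3, V=1) weight 1/1536
  (Y=3, U=1, W=2, X=0, Z=4, V=1) weight 1/1536
  (Y=3, U=1, W=2, X=1, Z=2, V=1) weight 1/1536
  (Y=3, U=1, W=2, X=1, Z=3, V=1) weight 1/1536
  (Y=3, U=1, W=2, X=1, Z=4, V=1) weight 1/1536
  (Y=3, U=1, W=2, X=2, Z=2, V=1) weight 1/1536
  (Y=3, U=1, W=2, X=2, Z=3, V=1) weight 1/1536
  (Y=4, U=2, W=2, X=0, Z=2, V=0) weight 1/1152
  … 39 more
Group by V:
  weight(V=0) = 1/48
  weight(V=1) = 1/64
Total weight = 1/48 + 1/64 = 7/192
P(V=0 | obs) = 1/48 / 7/192 = 4/7
P(V=1 | obs) = 1/64 / 7/192 = 3/7

P(V = 1 | obs) = 3/7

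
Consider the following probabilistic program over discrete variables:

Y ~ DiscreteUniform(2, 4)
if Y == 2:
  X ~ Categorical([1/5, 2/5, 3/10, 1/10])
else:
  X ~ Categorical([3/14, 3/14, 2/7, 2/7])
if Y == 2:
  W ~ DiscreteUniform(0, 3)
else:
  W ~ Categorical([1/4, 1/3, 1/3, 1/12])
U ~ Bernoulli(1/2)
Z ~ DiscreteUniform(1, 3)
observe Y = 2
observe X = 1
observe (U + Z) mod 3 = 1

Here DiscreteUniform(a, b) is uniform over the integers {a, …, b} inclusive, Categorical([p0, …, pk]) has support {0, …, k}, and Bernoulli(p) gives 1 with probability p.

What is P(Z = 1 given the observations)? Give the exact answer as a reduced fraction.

P(Z = 1 | obs) = 1/2

Enumerate traces; 8 have nonzero weight after conditioning:
  (Y=2, X=1, W=0, U=0, Z=1) weight 1/180
  (Y=2, X=1, W=0, U=1, Z=3) weight 1/180
  (Y=2, X=1, W=1, U=0, Z=1) weight 1/180
  (Y=2, X=1, W=1, U=1, Z=3) weight 1/180
  (Y=2, X=1, W=2, U=0, Z=1) weight 1/180
  (Y=2, X=1, W=2, U=1, Z=3) weight 1/180
  (Y=2, X=1, W=3, U=0, Z=1) weight 1/180
  (Y=2, X=1, W=3, U=1, Z=3) weight 1/180
Group by Z:
  weight(Z=1) = 1/45
  weight(Z=3) = 1/45
Total weight = 1/45 + 1/45 = 2/45
P(Z=1 | obs) = 1/45 / 2/45 = 1/2
P(Z=3 | obs) = 1/45 / 2/45 = 1/2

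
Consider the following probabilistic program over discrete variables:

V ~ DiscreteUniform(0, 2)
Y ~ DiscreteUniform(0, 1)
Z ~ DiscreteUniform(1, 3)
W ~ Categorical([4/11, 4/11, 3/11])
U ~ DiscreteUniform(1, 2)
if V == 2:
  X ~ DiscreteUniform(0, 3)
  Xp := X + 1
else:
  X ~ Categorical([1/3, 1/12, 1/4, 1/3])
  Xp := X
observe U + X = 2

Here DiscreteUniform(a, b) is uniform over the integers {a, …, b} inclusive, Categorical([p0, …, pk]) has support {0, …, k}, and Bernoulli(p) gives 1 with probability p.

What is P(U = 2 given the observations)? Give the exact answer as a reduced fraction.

Enumerate traces; 108 have nonzero weight after conditioning:
  (V=0, Y=0, Z=1, W=0, U=1, X=1) weight 1/1188
  (V=0, Y=0, Z=1, W=0, U=2, X=0) weight 1/297
  (V=0, Y=0, Z=1, W=1, U=1, X=1) weight 1/1188
  (V=0, Y=0, Z=1, W=1, U=2, X=0) weight 1/297
  (V=0, Y=0, Z=1, W=2, U=1, X=1) weight 1/1584
  (V=0, Y=0, Z=1, W=2, U=2, X=0) weight 1/396
  (V=0, Y=0, Z=2, W=0, U=1, X=1) weight 1/1188
  (V=0, Y=0, Z=2, W=0, U=2, X=0) weight 1/297
  … 100 more
Group by U:
  weight(U=1) = 5/72
  weight(U=2) = 11/72
Total weight = 5/72 + 11/72 = 2/9
P(U=1 | obs) = 5/72 / 2/9 = 5/16
P(U=2 | obs) = 11/72 / 2/9 = 11/16

P(U = 2 | obs) = 11/16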